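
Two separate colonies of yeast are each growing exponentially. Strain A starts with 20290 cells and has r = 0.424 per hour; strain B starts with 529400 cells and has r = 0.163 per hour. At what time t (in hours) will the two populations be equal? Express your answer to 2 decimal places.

Set 20290·e^(0.424t) = 529400·e^(0.163t).
e^((0.424 − 0.163)t) = 529400/20290 → e^(0.261·t) = 26.092.
0.261·t = ln(26.092) = 3.2616, so t = 3.2616/0.261 = 12.497.

12.50 hours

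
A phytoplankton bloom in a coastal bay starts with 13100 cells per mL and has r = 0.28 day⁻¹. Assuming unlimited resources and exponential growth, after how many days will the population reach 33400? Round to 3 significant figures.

Set N₀·e^(rt) = 33400: e^(0.28·t) = 33400/13100 = 2.5496.
0.28·t = ln(2.5496) = 0.93594, so t = 0.93594/0.28 = 3.3427.

3.34 days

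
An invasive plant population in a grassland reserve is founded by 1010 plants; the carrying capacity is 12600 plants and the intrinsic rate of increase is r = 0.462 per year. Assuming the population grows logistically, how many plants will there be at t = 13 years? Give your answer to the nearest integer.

A = (K − N₀)/N₀ = (12600 − 1010)/1010 = 11.475.
N(t) = K/(1 + A·e^(−rt)) = 12600/(1 + 11.475×e^(−0.462×13)).
e^(−6.006) = 0.0024639; denominator = 1 + 11.475×0.0024639 = 1.0283.
N = 12600/1.0283 = 12253.5.

12254 plants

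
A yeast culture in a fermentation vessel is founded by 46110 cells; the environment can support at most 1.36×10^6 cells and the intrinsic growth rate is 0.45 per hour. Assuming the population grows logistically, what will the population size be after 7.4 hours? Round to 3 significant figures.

673000 cells

A = (K − N₀)/N₀ = (1.36×10^6 − 46110)/46110 = 28.495.
N(t) = K/(1 + A·e^(−rt)) = 1.36×10^6/(1 + 28.495×e^(−0.45×7.4)).
e^(−3.33) = 0.035793; denominator = 1 + 28.495×0.035793 = 2.0199.
N = 1.36×10^6/2.0199 = 673296.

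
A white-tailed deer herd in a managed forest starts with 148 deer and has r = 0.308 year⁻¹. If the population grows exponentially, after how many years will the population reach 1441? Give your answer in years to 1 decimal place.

7.4 years

Set N₀·e^(rt) = 1441: e^(0.308·t) = 1441/148 = 9.7365.
0.308·t = ln(9.7365) = 2.2759, so t = 2.2759/0.308 = 7.3892.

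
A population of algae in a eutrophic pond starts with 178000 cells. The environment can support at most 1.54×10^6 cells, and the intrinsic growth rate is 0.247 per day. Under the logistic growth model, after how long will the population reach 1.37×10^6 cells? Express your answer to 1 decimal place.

16.7 days

A = (K − N₀)/N₀ = (1.54×10^6 − 178000)/178000 = 7.6517.
Solve 1.54×10^6/(1 + 7.6517·e^(−0.247t)) = 1.37×10^6: 1 + 7.6517·e^(−0.247t) = 1.1241, so e^(−0.247t) = 0.016217.
−0.247·t = ln(0.016217) = -4.1217, so t = 4.1217/0.247 = 16.687.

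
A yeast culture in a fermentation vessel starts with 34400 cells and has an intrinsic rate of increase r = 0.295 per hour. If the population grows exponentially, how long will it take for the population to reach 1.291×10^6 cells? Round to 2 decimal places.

Set N₀·e^(rt) = 1.291×10^6: e^(0.295·t) = 1.291×10^6/34400 = 37.529.
0.295·t = ln(37.529) = 3.6251, so t = 3.6251/0.295 = 12.289.

12.29 hours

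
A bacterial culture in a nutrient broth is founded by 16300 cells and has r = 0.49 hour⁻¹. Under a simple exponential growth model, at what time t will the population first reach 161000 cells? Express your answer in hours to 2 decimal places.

4.67 hours

Set N₀·e^(rt) = 161000: e^(0.49·t) = 161000/16300 = 9.8773.
0.49·t = ln(9.8773) = 2.2902, so t = 2.2902/0.49 = 4.674.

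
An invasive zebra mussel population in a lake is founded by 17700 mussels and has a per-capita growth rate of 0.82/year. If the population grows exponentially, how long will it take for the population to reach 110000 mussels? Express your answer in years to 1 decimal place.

2.2 years

Set N₀·e^(rt) = 110000: e^(0.82·t) = 110000/17700 = 6.2147.
0.82·t = ln(6.2147) = 1.8269, so t = 1.8269/0.82 = 2.2279.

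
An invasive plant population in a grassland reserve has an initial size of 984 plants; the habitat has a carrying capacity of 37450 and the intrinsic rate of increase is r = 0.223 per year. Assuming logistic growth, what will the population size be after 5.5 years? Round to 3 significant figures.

3160 plants

A = (K − N₀)/N₀ = (37450 − 984)/984 = 37.059.
N(t) = K/(1 + A·e^(−rt)) = 37450/(1 + 37.059×e^(−0.223×5.5)).
e^(−1.226) = 0.29332; denominator = 1 + 37.059×0.29332 = 11.87.
N = 37450/11.87 = 3155.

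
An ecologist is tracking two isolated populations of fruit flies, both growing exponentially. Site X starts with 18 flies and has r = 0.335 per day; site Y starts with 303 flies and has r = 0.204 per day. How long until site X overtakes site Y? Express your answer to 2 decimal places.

Set 18·e^(0.335t) = 303·e^(0.204t).
e^((0.335 − 0.204)t) = 303/18 → e^(0.131·t) = 16.833.
0.131·t = ln(16.833) = 2.8234, so t = 2.8234/0.131 = 21.552.

21.55 days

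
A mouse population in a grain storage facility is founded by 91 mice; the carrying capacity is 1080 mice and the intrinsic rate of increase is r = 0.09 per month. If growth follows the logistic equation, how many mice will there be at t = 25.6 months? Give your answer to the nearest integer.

A = (K − N₀)/N₀ = (1080 − 91)/91 = 10.868.
N(t) = K/(1 + A·e^(−rt)) = 1080/(1 + 10.868×e^(−0.09×25.6)).
e^(−2.304) = 0.099859; denominator = 1 + 10.868×0.099859 = 2.0853.
N = 1080/2.0853 = 517.917.

518 mice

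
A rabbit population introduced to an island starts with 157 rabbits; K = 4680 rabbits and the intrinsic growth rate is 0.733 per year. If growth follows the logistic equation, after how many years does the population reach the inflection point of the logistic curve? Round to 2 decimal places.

4.58 years

Logistic growth is fastest at N = K/2 = 2340.
A = (K − N₀)/N₀ = 28.809. Set K/(1 + A·e^(−rt)) = K/2 → A·e^(−rt) = 1.
e^(−0.733t) = 1/28.809 = 0.0347115, so t = ln(28.809)/0.733 = 3.3607/0.733 = 4.5848.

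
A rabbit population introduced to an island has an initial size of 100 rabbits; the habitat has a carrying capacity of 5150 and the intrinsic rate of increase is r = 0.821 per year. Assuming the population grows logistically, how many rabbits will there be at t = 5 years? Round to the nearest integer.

2810 rabbits

A = (K − N₀)/N₀ = (5150 − 100)/100 = 50.5.
N(t) = K/(1 + A·e^(−rt)) = 5150/(1 + 50.5×e^(−0.821×5)).
e^(−4.105) = 0.01649; denominator = 1 + 50.5×0.01649 = 1.8327.
N = 5150/1.8327 = 2809.99.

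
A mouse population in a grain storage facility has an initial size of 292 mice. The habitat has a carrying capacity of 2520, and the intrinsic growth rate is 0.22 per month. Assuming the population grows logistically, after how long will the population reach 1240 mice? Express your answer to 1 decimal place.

A = (K − N₀)/N₀ = (2520 − 292)/292 = 7.6301.
Solve 2520/(1 + 7.6301·e^(−0.22t)) = 1240: 1 + 7.6301·e^(−0.22t) = 2.0323, so e^(−0.22t) = 0.135287.
−0.22·t = ln(0.135287) = -2.0004, so t = 2.0004/0.22 = 9.0925.

9.1 months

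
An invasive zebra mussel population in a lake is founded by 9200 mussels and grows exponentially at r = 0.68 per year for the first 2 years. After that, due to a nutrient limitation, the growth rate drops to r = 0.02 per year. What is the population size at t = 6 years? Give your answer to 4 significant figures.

38830 mussels

Phase 1: N(2) = 9200·e^(0.68×2) = 9200·e^1.36 = 35845.
Phase 2 runs for 6 − 2 = 4 years at r = 0.02.
N(6) = 35845·e^(0.02×4) = 35845·e^0.08 = 38830.4.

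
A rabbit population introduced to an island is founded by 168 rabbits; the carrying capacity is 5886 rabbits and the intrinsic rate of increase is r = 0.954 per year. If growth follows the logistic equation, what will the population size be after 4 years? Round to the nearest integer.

3365 rabbits

A = (K − N₀)/N₀ = (5886 − 168)/168 = 34.036.
N(t) = K/(1 + A·e^(−rt)) = 5886/(1 + 34.036×e^(−0.954×4)).
e^(−3.816) = 0.022016; denominator = 1 + 34.036×0.022016 = 1.7493.
N = 5886/1.7493 = 3364.74.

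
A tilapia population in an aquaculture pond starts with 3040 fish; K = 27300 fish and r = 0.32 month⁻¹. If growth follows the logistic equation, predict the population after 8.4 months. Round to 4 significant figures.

17700 fish

A = (K − N₀)/N₀ = (27300 − 3040)/3040 = 7.9803.
N(t) = K/(1 + A·e^(−rt)) = 27300/(1 + 7.9803×e^(−0.32×8.4)).
e^(−2.688) = 0.068017; denominator = 1 + 7.9803×0.068017 = 1.5428.
N = 27300/1.5428 = 17695.2.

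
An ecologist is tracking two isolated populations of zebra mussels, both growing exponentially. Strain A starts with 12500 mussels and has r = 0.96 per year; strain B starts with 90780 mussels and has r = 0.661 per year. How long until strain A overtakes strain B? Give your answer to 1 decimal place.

6.6 years

Set 12500·e^(0.96t) = 90780·e^(0.661t).
e^((0.96 − 0.661)t) = 90780/12500 → e^(0.299·t) = 7.2624.
0.299·t = ln(7.2624) = 1.9827, so t = 1.9827/0.299 = 6.6311.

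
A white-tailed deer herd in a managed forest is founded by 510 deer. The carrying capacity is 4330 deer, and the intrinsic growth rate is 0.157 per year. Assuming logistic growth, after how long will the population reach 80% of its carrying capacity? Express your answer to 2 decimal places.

A = (K − N₀)/N₀ = (4330 − 510)/510 = 7.4902.
Solve 4330/(1 + 7.4902·e^(−0.157t)) = 3464: 1 + 7.4902·e^(−0.157t) = 1.25, so e^(−0.157t) = 0.033377.
−0.157·t = ln(0.033377) = -3.3999, so t = 3.3999/0.157 = 21.655.

21.66 years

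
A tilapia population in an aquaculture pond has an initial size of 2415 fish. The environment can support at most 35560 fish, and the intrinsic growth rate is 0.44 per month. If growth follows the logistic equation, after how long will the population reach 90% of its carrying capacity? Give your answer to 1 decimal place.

10.9 months

A = (K − N₀)/N₀ = (35560 − 2415)/2415 = 13.725.
Solve 35560/(1 + 13.725·e^(−0.44t)) = 32004: 1 + 13.725·e^(−0.44t) = 1.1111, so e^(−0.44t) = 0.00809574.
−0.44·t = ln(0.00809574) = -4.8164, so t = 4.8164/0.44 = 10.946.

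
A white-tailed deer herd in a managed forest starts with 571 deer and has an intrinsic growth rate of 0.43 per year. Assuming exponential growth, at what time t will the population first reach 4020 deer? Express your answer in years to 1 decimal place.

4.5 years

Set N₀·e^(rt) = 4020: e^(0.43·t) = 4020/571 = 7.0403.
0.43·t = ln(7.0403) = 1.9516, so t = 1.9516/0.43 = 4.5387.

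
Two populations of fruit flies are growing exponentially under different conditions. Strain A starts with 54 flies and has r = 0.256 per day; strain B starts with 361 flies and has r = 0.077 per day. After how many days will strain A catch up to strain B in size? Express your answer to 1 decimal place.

Set 54·e^(0.256t) = 361·e^(0.077t).
e^((0.256 − 0.077)t) = 361/54 → e^(0.179·t) = 6.6852.
0.179·t = ln(6.6852) = 1.8999, so t = 1.8999/0.179 = 10.614.

10.6 days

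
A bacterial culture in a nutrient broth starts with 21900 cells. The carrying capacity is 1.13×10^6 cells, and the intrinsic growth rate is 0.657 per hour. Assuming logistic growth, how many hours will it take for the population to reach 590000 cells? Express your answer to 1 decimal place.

6.1 hours

A = (K − N₀)/N₀ = (1.13×10^6 − 21900)/21900 = 50.598.
Solve 1.13×10^6/(1 + 50.598·e^(−0.657t)) = 590000: 1 + 50.598·e^(−0.657t) = 1.9153, so e^(−0.657t) = 0.0180887.
−0.657·t = ln(0.0180887) = -4.0125, so t = 4.0125/0.657 = 6.1073.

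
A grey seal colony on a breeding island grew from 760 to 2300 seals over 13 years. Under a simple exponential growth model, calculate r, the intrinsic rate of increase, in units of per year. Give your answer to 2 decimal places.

0.09 per year

From N(t) = N₀·e^(rt): e^(r·13) = 2300/760 = 3.0263.
r·13 = ln(3.0263) = 1.1073, so r = 1.1073/13 = 0.08518.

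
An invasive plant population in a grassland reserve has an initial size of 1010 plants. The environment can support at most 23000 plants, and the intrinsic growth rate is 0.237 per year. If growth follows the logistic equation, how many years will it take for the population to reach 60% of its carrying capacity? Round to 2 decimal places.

14.71 years

A = (K − N₀)/N₀ = (23000 − 1010)/1010 = 21.772.
Solve 23000/(1 + 21.772·e^(−0.237t)) = 13800: 1 + 21.772·e^(−0.237t) = 1.6667, so e^(−0.237t) = 0.03062.
−0.237·t = ln(0.03062) = -3.4861, so t = 3.4861/0.237 = 14.709.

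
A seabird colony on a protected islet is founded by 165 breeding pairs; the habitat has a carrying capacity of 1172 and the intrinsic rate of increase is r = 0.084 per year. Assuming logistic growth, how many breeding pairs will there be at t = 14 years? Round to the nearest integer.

A = (K − N₀)/N₀ = (1172 − 165)/165 = 6.103.
N(t) = K/(1 + A·e^(−rt)) = 1172/(1 + 6.103×e^(−0.084×14)).
e^(−1.176) = 0.30851; denominator = 1 + 6.103×0.30851 = 2.8828.
N = 1172/2.8828 = 406.542.

407 breeding pairs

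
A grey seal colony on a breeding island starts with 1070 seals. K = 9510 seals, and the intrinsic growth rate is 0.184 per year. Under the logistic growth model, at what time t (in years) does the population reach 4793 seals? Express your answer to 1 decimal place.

A = (K − N₀)/N₀ = (9510 − 1070)/1070 = 7.8879.
Solve 9510/(1 + 7.8879·e^(−0.184t)) = 4793: 1 + 7.8879·e^(−0.184t) = 1.9841, so e^(−0.184t) = 0.124767.
−0.184·t = ln(0.124767) = -2.0813, so t = 2.0813/0.184 = 11.311.

11.3 years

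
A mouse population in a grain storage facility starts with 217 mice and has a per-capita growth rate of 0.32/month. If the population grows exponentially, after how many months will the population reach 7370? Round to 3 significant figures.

11.0 months

Set N₀·e^(rt) = 7370: e^(0.32·t) = 7370/217 = 33.963.
0.32·t = ln(33.963) = 3.5253, so t = 3.5253/0.32 = 11.016.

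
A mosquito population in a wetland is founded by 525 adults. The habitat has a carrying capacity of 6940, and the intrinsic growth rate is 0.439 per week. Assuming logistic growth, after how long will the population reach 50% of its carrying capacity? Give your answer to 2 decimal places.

A = (K − N₀)/N₀ = (6940 − 525)/525 = 12.219.
Solve 6940/(1 + 12.219·e^(−0.439t)) = 3470: 1 + 12.219·e^(−0.439t) = 2, so e^(−0.439t) = 0.0818394.
−0.439·t = ln(0.0818394) = -2.503, so t = 2.503/0.439 = 5.7016.

5.70 weeks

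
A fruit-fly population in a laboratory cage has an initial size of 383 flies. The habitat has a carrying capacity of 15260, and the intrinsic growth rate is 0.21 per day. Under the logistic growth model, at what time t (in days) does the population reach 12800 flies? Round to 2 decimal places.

25.28 days

A = (K − N₀)/N₀ = (15260 − 383)/383 = 38.843.
Solve 15260/(1 + 38.843·e^(−0.21t)) = 12800: 1 + 38.843·e^(−0.21t) = 1.1922, so e^(−0.21t) = 0.00494776.
−0.21·t = ln(0.00494776) = -5.3088, so t = 5.3088/0.21 = 25.28.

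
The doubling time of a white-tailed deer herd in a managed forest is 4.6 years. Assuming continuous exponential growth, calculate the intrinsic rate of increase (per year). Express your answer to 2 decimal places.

0.15 per year

r = ln(2)/t_d = 0.6931/4.6 = 0.15068.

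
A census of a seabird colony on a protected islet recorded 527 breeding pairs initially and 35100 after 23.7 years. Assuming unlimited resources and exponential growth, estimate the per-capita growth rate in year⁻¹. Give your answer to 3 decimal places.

0.177 per year

From N(t) = N₀·e^(rt): e^(r·23.7) = 35100/527 = 66.603.
r·23.7 = ln(66.603) = 4.1988, so r = 4.1988/23.7 = 0.17716.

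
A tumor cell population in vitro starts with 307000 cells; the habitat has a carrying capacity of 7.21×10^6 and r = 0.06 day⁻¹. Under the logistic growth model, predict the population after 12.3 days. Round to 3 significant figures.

614000 cells

A = (K − N₀)/N₀ = (7.21×10^6 − 307000)/307000 = 22.485.
N(t) = K/(1 + A·e^(−rt)) = 7.21×10^6/(1 + 22.485×e^(−0.06×12.3)).
e^(−0.738) = 0.47807; denominator = 1 + 22.485×0.47807 = 11.75.
N = 7.21×10^6/11.75 = 613641.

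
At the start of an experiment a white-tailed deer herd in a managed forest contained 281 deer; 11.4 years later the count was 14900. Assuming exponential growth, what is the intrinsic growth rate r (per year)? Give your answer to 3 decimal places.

From N(t) = N₀·e^(rt): e^(r·11.4) = 14900/281 = 53.025.
r·11.4 = ln(53.025) = 3.9708, so r = 3.9708/11.4 = 0.34831.

0.348 per year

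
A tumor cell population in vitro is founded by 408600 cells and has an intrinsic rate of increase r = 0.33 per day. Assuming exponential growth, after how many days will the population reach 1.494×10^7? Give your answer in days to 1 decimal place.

Set N₀·e^(rt) = 1.494×10^7: e^(0.33·t) = 1.494×10^7/408600 = 36.564.
0.33·t = ln(36.564) = 3.5991, so t = 3.5991/0.33 = 10.906.

10.9 days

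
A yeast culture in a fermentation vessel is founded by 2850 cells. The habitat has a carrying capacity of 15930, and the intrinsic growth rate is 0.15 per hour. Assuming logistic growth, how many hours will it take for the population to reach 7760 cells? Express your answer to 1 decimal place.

9.8 hours

A = (K − N₀)/N₀ = (15930 − 2850)/2850 = 4.5895.
Solve 15930/(1 + 4.5895·e^(−0.15t)) = 7760: 1 + 4.5895·e^(−0.15t) = 2.0528, so e^(−0.15t) = 0.229402.
−0.15·t = ln(0.229402) = -1.4723, so t = 1.4723/0.15 = 9.8152.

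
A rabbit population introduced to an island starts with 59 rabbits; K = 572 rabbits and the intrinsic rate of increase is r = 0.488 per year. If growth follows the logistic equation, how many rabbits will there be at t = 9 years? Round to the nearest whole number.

516 rabbits

A = (K − N₀)/N₀ = (572 − 59)/59 = 8.6949.
N(t) = K/(1 + A·e^(−rt)) = 572/(1 + 8.6949×e^(−0.488×9)).
e^(−4.392) = 0.012376; denominator = 1 + 8.6949×0.012376 = 1.1076.
N = 572/1.1076 = 516.428.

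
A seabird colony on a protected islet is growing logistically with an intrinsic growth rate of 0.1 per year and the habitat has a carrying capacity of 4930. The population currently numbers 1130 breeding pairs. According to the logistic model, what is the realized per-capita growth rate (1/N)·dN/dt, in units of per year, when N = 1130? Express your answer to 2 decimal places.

(1/N)·dN/dt = r(1 − N/K) = 0.1 × (1 − 1130/4930).
= 0.1 × 0.77079 = 0.077079.

0.08 per year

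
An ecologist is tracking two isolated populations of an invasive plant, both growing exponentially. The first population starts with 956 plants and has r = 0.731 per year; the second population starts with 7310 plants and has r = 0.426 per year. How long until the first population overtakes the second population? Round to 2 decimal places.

Set 956·e^(0.731t) = 7310·e^(0.426t).
e^((0.731 − 0.426)t) = 7310/956 → e^(0.305·t) = 7.6464.
0.305·t = ln(7.6464) = 2.0342, so t = 2.0342/0.305 = 6.6696.

6.67 years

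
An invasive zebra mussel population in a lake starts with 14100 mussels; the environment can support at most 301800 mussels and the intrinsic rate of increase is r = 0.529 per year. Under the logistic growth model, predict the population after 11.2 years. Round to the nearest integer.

286195 mussels

A = (K − N₀)/N₀ = (301800 − 14100)/14100 = 20.404.
N(t) = K/(1 + A·e^(−rt)) = 301800/(1 + 20.404×e^(−0.529×11.2)).
e^(−5.925) = 0.0026723; denominator = 1 + 20.404×0.0026723 = 1.0545.
N = 301800/1.0545 = 286195.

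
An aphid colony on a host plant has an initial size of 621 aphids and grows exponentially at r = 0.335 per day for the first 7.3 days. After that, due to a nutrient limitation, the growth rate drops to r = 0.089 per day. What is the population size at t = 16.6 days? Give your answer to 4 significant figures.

Phase 1: N(7.3) = 621·e^(0.335×7.3) = 621·e^2.446 = 7164.05.
Phase 2 runs for 16.6 − 7.3 = 9.3 days at r = 0.089.
N(16.6) = 7164.05·e^(0.089×9.3) = 7164.05·e^0.8277 = 16391.7.

16390 aphids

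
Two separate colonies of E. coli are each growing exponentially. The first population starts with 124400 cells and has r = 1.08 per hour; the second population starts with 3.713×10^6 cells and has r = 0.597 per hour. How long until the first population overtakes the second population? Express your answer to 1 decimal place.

7.0 hours

Set 124400·e^(1.08t) = 3.713×10^6·e^(0.597t).
e^((1.08 − 0.597)t) = 3.713×10^6/124400 → e^(0.483·t) = 29.847.
0.483·t = ln(29.847) = 3.3961, so t = 3.3961/0.483 = 7.0312.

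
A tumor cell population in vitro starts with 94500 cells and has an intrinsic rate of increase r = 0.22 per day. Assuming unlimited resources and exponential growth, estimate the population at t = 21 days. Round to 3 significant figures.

9590000 cells

N(t) = N₀·e^(rt) = 94500 × e^(0.22×21) = 94500 × e^4.62.
e^4.62 ≈ 101.49, so N ≈ 94500 × 101.49 = 9.591186×10^6.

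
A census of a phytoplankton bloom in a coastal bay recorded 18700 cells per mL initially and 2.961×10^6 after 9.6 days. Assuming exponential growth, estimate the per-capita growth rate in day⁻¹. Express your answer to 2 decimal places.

0.53 per day

From N(t) = N₀·e^(rt): e^(r·9.6) = 2.961×10^6/18700 = 158.34.
r·9.6 = ln(158.34) = 5.0648, so r = 5.0648/9.6 = 0.52758.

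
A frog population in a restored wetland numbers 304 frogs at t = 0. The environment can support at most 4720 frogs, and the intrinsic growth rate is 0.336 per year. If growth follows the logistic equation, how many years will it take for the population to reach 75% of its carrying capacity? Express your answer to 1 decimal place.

11.2 years

A = (K − N₀)/N₀ = (4720 − 304)/304 = 14.526.
Solve 4720/(1 + 14.526·e^(−0.336t)) = 3540: 1 + 14.526·e^(−0.336t) = 1.3333, so e^(−0.336t) = 0.0229469.
−0.336·t = ln(0.0229469) = -3.7746, so t = 3.7746/0.336 = 11.234.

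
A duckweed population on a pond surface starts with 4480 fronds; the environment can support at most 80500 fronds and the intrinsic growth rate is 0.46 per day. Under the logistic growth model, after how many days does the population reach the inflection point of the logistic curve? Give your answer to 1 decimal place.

6.2 days

Logistic growth is fastest at N = K/2 = 40250.
A = (K − N₀)/N₀ = 16.969. Set K/(1 + A·e^(−rt)) = K/2 → A·e^(−rt) = 1.
e^(−0.46t) = 1/16.969 = 0.0589319, so t = ln(16.969)/0.46 = 2.8314/0.46 = 6.1552.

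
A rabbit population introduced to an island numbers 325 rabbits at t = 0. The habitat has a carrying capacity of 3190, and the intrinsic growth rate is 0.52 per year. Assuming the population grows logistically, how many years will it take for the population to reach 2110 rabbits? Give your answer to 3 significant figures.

5.47 years

A = (K − N₀)/N₀ = (3190 − 325)/325 = 8.8154.
Solve 3190/(1 + 8.8154·e^(−0.52t)) = 2110: 1 + 8.8154·e^(−0.52t) = 1.5118, so e^(−0.52t) = 0.0580631.
−0.52·t = ln(0.0580631) = -2.8462, so t = 2.8462/0.52 = 5.4735.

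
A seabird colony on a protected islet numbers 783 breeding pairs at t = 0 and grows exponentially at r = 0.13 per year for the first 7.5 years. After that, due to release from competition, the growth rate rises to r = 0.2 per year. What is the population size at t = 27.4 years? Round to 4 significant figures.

111100 breeding pairs

Phase 1: N(7.5) = 783·e^(0.13×7.5) = 783·e^0.975 = 2075.86.
Phase 2 runs for 27.4 − 7.5 = 19.9 years at r = 0.2.
N(27.4) = 2075.86·e^(0.2×19.9) = 2075.86·e^3.98 = 111094.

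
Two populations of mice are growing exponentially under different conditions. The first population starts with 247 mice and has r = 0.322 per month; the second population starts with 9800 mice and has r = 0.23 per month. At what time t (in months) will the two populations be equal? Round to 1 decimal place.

Set 247·e^(0.322t) = 9800·e^(0.23t).
e^((0.322 − 0.23)t) = 9800/247 → e^(0.092·t) = 39.676.
0.092·t = ln(39.676) = 3.6807, so t = 3.6807/0.092 = 40.008.

40.0 months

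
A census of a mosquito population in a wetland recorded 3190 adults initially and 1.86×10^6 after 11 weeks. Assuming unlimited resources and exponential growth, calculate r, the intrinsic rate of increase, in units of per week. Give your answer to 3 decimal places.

0.579 per week

From N(t) = N₀·e^(rt): e^(r·11) = 1.86×10^6/3190 = 583.07.
r·11 = ln(583.07) = 6.3683, so r = 6.3683/11 = 0.57894.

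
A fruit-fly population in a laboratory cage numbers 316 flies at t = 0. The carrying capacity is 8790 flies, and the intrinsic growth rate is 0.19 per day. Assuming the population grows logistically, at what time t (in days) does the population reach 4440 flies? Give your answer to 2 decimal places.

A = (K − N₀)/N₀ = (8790 − 316)/316 = 26.816.
Solve 8790/(1 + 26.816·e^(−0.19t)) = 4440: 1 + 26.816·e^(−0.19t) = 1.9797, so e^(−0.19t) = 0.0365346.
−0.19·t = ln(0.0365346) = -3.3095, so t = 3.3095/0.19 = 17.418.

17.42 days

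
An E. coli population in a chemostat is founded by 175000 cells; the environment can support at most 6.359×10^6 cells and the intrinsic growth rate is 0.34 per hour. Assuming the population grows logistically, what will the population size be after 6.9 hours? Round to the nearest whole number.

A = (K − N₀)/N₀ = (6.359×10^6 − 175000)/175000 = 35.337.
N(t) = K/(1 + A·e^(−rt)) = 6.359×10^6/(1 + 35.337×e^(−0.34×6.9)).
e^(−2.346) = 0.095751; denominator = 1 + 35.337×0.095751 = 4.3836.
N = 6.359×10^6/4.3836 = 1.45064×10^6.

1450640 cells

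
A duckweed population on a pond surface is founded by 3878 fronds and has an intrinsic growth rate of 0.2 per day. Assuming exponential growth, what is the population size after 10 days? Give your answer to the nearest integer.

28655 fronds

N(t) = N₀·e^(rt) = 3878 × e^(0.2×10) = 3878 × e^2.
e^2 ≈ 7.3891, so N ≈ 3878 × 7.3891 = 28654.8.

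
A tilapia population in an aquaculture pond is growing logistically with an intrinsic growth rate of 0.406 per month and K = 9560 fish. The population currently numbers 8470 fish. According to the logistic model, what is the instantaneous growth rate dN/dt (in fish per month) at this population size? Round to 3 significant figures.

dN/dt = rN(1 − N/K) = 0.406 × 8470 × (1 − 8470/9560).
1 − 8470/9560 = 0.11402; dN/dt = 0.406 × 8470 × 0.11402 = 392.08.

392 fish per month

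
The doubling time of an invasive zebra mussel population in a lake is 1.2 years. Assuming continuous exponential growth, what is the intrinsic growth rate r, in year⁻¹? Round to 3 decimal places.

0.578 per year

r = ln(2)/t_d = 0.6931/1.2 = 0.57762.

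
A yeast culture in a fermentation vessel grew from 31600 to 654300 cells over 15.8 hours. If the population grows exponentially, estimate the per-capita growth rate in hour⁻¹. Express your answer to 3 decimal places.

0.192 per hour

From N(t) = N₀·e^(rt): e^(r·15.8) = 654300/31600 = 20.706.
r·15.8 = ln(20.706) = 3.0304, so r = 3.0304/15.8 = 0.1918.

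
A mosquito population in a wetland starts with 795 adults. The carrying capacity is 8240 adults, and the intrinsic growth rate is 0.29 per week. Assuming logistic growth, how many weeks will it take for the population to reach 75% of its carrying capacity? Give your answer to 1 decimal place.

A = (K − N₀)/N₀ = (8240 − 795)/795 = 9.3648.
Solve 8240/(1 + 9.3648·e^(−0.29t)) = 6180: 1 + 9.3648·e^(−0.29t) = 1.3333, so e^(−0.29t) = 0.0355944.
−0.29·t = ln(0.0355944) = -3.3356, so t = 3.3356/0.29 = 11.502.

11.5 weeks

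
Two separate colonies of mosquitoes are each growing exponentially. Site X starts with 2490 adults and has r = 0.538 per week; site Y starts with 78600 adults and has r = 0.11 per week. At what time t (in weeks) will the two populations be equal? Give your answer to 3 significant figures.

Set 2490·e^(0.538t) = 78600·e^(0.11t).
e^((0.538 − 0.11)t) = 78600/2490 → e^(0.428·t) = 31.566.
0.428·t = ln(31.566) = 3.4521, so t = 3.4521/0.428 = 8.0656.

8.07 weeks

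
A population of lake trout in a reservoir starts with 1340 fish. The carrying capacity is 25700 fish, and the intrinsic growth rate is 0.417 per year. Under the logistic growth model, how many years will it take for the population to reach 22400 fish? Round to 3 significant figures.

11.5 years

A = (K − N₀)/N₀ = (25700 − 1340)/1340 = 18.179.
Solve 25700/(1 + 18.179·e^(−0.417t)) = 22400: 1 + 18.179·e^(−0.417t) = 1.1473, so e^(−0.417t) = 0.00810389.
−0.417·t = ln(0.00810389) = -4.8154, so t = 4.8154/0.417 = 11.548.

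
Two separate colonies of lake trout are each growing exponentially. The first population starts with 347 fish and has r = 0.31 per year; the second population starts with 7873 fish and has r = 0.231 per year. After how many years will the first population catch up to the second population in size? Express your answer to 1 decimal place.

Set 347·e^(0.31t) = 7873·e^(0.231t).
e^((0.31 − 0.231)t) = 7873/347 → e^(0.079·t) = 22.689.
0.079·t = ln(22.689) = 3.1219, so t = 3.1219/0.079 = 39.517.

39.5 years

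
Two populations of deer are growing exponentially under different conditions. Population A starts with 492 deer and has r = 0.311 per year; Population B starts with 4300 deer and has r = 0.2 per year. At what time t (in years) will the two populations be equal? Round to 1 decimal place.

19.5 years

Set 492·e^(0.311t) = 4300·e^(0.2t).
e^((0.311 − 0.2)t) = 4300/492 → e^(0.111·t) = 8.7398.
0.111·t = ln(8.7398) = 2.1679, so t = 2.1679/0.111 = 19.531.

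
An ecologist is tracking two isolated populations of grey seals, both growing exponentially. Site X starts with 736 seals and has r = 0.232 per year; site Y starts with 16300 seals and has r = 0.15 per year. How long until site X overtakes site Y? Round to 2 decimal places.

37.78 years

Set 736·e^(0.232t) = 16300·e^(0.15t).
e^((0.232 − 0.15)t) = 16300/736 → e^(0.082·t) = 22.147.
0.082·t = ln(22.147) = 3.0977, so t = 3.0977/0.082 = 37.777.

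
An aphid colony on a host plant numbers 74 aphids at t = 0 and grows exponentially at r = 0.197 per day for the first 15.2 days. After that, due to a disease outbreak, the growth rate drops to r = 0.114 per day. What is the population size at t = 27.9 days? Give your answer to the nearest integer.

6287 aphids

Phase 1: N(15.2) = 74·e^(0.197×15.2) = 74·e^2.994 = 1478.03.
Phase 2 runs for 27.9 − 15.2 = 12.7 days at r = 0.114.
N(27.9) = 1478.03·e^(0.114×12.7) = 1478.03·e^1.448 = 6287.16.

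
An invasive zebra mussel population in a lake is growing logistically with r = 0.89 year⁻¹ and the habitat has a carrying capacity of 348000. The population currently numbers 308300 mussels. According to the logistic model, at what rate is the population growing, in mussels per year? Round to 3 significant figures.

31300 mussels per year

dN/dt = rN(1 − N/K) = 0.89 × 308300 × (1 − 308300/348000).
1 − 308300/348000 = 0.11408; dN/dt = 0.89 × 308300 × 0.11408 = 31302.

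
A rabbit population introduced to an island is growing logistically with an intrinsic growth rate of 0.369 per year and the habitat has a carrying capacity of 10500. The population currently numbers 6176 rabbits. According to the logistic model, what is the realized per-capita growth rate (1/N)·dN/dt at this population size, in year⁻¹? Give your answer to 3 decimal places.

0.152 per year

(1/N)·dN/dt = r(1 − N/K) = 0.369 × (1 − 6176/10500).
= 0.369 × 0.41181 = 0.15196.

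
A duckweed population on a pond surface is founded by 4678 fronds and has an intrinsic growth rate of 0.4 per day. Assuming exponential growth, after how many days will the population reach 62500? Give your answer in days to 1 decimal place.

6.5 days

Set N₀·e^(rt) = 62500: e^(0.4·t) = 62500/4678 = 13.36.
0.4·t = ln(13.36) = 2.5923, so t = 2.5923/0.4 = 6.4807.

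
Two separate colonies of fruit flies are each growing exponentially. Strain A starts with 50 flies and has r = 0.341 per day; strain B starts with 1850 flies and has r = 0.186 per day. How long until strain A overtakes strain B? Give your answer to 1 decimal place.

23.3 days

Set 50·e^(0.341t) = 1850·e^(0.186t).
e^((0.341 − 0.186)t) = 1850/50 → e^(0.155·t) = 37.
0.155·t = ln(37) = 3.6109, so t = 3.6109/0.155 = 23.296.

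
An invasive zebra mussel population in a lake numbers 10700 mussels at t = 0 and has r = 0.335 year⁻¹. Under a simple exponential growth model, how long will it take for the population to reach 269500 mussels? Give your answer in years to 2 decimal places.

9.63 years

Set N₀·e^(rt) = 269500: e^(0.335·t) = 269500/10700 = 25.187.
0.335·t = ln(25.187) = 3.2263, so t = 3.2263/0.335 = 9.6308.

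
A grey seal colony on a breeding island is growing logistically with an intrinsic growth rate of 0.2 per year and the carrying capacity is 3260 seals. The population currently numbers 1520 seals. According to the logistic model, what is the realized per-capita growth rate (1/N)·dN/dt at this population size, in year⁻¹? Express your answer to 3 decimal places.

(1/N)·dN/dt = r(1 − N/K) = 0.2 × (1 − 1520/3260).
= 0.2 × 0.53374 = 0.10675.

0.107 per year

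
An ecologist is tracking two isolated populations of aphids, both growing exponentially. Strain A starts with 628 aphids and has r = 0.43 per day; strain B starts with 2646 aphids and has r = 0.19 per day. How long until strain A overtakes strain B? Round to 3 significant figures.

Set 628·e^(0.43t) = 2646·e^(0.19t).
e^((0.43 − 0.19)t) = 2646/628 → e^(0.24·t) = 4.2134.
0.24·t = ln(4.2134) = 1.4383, so t = 1.4383/0.24 = 5.9928.

5.99 days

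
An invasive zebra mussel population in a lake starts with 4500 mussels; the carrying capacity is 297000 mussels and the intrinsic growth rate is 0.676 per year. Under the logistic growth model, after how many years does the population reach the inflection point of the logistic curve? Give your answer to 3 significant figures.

Logistic growth is fastest at N = K/2 = 148500.
A = (K − N₀)/N₀ = 65. Set K/(1 + A·e^(−rt)) = K/2 → A·e^(−rt) = 1.
e^(−0.676t) = 1/65 = 0.0153846, so t = ln(65)/0.676 = 4.1744/0.676 = 6.1751.

6.18 years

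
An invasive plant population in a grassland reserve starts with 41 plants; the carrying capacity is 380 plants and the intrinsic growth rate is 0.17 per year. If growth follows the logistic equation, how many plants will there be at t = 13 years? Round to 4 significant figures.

A = (K − N₀)/N₀ = (380 − 41)/41 = 8.2683.
N(t) = K/(1 + A·e^(−rt)) = 380/(1 + 8.2683×e^(−0.17×13)).
e^(−2.21) = 0.1097; denominator = 1 + 8.2683×0.1097 = 1.907.
N = 380/1.907 = 199.262.

199.3 plants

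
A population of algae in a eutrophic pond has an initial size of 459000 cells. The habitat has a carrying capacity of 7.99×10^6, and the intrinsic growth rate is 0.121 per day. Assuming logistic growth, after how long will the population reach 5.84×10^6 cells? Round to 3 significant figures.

A = (K − N₀)/N₀ = (7.99×10^6 − 459000)/459000 = 16.407.
Solve 7.99×10^6/(1 + 16.407·e^(−0.121t)) = 5.84×10^6: 1 + 16.407·e^(−0.121t) = 1.3682, so e^(−0.121t) = 0.0224381.
−0.121·t = ln(0.0224381) = -3.797, so t = 3.797/0.121 = 31.38.

31.4 days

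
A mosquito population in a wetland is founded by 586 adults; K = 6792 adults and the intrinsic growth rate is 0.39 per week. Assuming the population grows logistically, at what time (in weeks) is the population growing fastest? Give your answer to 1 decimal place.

Logistic growth is fastest at N = K/2 = 3396.
A = (K − N₀)/N₀ = 10.59. Set K/(1 + A·e^(−rt)) = K/2 → A·e^(−rt) = 1.
e^(−0.39t) = 1/10.59 = 0.0944248, so t = ln(10.59)/0.39 = 2.36/0.39 = 6.0512.

6.1 weeks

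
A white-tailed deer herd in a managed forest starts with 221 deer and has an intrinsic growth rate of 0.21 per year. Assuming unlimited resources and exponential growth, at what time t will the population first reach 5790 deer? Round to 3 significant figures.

15.6 years

Set N₀·e^(rt) = 5790: e^(0.21·t) = 5790/221 = 26.199.
0.21·t = ln(26.199) = 3.2657, so t = 3.2657/0.21 = 15.551.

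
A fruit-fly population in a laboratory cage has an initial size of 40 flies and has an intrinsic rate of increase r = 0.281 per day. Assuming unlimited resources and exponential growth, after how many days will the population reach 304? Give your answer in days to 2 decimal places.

Set N₀·e^(rt) = 304: e^(0.281·t) = 304/40 = 7.6.
0.281·t = ln(7.6) = 2.0281, so t = 2.0281/0.281 = 7.2176.

7.22 days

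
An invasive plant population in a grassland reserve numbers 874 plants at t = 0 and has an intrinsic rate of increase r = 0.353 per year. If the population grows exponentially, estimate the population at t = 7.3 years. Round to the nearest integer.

11499 plants

N(t) = N₀·e^(rt) = 874 × e^(0.353×7.3) = 874 × e^2.577.
e^2.577 ≈ 13.156, so N ≈ 874 × 13.156 = 11498.6.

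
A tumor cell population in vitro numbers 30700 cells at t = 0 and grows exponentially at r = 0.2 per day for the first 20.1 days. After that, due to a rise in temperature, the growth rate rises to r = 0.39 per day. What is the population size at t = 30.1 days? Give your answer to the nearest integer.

84479371 cells

Phase 1: N(20.1) = 30700·e^(0.2×20.1) = 30700·e^4.02 = 1.710024×10^6.
Phase 2 runs for 30.1 − 20.1 = 10 days at r = 0.39.
N(30.1) = 1.710024×10^6·e^(0.39×10) = 1.710024×10^6·e^3.9 = 8.447937×10^7.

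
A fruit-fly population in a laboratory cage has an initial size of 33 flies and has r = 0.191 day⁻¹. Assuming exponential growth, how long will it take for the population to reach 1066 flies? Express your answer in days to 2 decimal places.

18.19 days

Set N₀·e^(rt) = 1066: e^(0.191·t) = 1066/33 = 32.303.
0.191·t = ln(32.303) = 3.4752, so t = 3.4752/0.191 = 18.195.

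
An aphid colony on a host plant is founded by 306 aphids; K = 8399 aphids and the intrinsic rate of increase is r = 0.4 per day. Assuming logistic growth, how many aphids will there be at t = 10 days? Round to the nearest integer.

5658 aphids

A = (K − N₀)/N₀ = (8399 − 306)/306 = 26.448.
N(t) = K/(1 + A·e^(−rt)) = 8399/(1 + 26.448×e^(−0.4×10)).
e^(−4) = 0.018316; denominator = 1 + 26.448×0.018316 = 1.4844.
N = 8399/1.4844 = 5658.15.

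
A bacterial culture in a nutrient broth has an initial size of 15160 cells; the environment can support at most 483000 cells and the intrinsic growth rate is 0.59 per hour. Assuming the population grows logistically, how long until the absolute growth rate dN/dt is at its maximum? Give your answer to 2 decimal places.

5.81 hours

Logistic growth is fastest at N = K/2 = 241500.
A = (K − N₀)/N₀ = 30.86. Set K/(1 + A·e^(−rt)) = K/2 → A·e^(−rt) = 1.
e^(−0.59t) = 1/30.86 = 0.0324042, so t = ln(30.86)/0.59 = 3.4295/0.59 = 5.8127.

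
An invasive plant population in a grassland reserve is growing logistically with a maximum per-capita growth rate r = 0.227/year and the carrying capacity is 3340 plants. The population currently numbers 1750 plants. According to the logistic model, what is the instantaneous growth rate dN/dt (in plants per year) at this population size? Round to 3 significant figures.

189 plants per year

dN/dt = rN(1 − N/K) = 0.227 × 1750 × (1 − 1750/3340).
1 − 1750/3340 = 0.47605; dN/dt = 0.227 × 1750 × 0.47605 = 189.11.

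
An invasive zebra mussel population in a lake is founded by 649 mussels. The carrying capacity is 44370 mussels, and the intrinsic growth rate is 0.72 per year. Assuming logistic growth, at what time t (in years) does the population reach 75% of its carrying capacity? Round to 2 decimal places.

A = (K − N₀)/N₀ = (44370 − 649)/649 = 67.367.
Solve 44370/(1 + 67.367·e^(−0.72t)) = 33277.5: 1 + 67.367·e^(−0.72t) = 1.3333, so e^(−0.72t) = 0.00494804.
−0.72·t = ln(0.00494804) = -5.3088, so t = 5.3088/0.72 = 7.3733.

7.37 years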